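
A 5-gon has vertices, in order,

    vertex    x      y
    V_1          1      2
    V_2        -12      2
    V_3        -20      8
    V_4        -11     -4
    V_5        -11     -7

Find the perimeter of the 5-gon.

56

|V_1V_2| = √((-13)² + (0)²) = √169 = 13
|V_2V_3| = √((-8)² + (6)²) = √100 = 10
|V_3V_4| = √((9)² + (-12)²) = √225 = 15
|V_4V_5| = √((0)² + (-3)²) = √9 = 3
|V_5V_1| = √((12)² + (9)²) = √225 = 15
Perimeter = 13 + 10 + 15 + 3 + 15 = 56.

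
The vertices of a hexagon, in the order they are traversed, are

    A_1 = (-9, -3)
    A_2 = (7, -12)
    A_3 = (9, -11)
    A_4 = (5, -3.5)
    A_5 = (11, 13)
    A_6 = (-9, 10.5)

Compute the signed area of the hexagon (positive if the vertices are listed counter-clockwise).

A_1→A_2: (-9)(-12) − (7)(-3) = 129
A_2→A_3: (7)(-11) − (9)(-12) = 31
A_3→A_4: (9)(-3.5) − (5)(-11) = 23.5
A_4→A_5: (5)(13) − (11)(-3.5) = 103.5
A_5→A_6: (11)(10.5) − (-9)(13) = 232.5
A_6→A_1: (-9)(-3) − (-9)(10.5) = 121.5
Σ = 641
Signed area = Σ/2 = 320.5 (positive ⇒ counter-clockwise traversal).

320.5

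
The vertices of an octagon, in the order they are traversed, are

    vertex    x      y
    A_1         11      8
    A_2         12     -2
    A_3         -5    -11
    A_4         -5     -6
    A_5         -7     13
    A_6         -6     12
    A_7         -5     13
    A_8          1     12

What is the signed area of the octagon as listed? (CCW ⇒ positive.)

Apply the shoelace formula: 2A = Σ (x_i·y_{i+1} − x_{i+1}·y_i), indices taken mod 8.
Σ = (-118) + (-142) + (-25) + (-107) + (-6) + (-18) + (-73) + (-124) = -613
Signed area = Σ/2 = -306.5 (negative ⇒ clockwise traversal).

-306.5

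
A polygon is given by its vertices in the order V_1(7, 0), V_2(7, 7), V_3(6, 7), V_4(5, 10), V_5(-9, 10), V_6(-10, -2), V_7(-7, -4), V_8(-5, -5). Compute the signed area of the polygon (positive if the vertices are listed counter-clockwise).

207.5

Apply the shoelace (surveyor's) formula: 2A = Σ (x_i·y_{i+1} − x_{i+1}·y_i), indices taken mod 8.
Cross-terms: 49, 7, 25, 140, 118, 26, 15, 35  ⇒  Σ = 415
Signed area = Σ/2 = 207.5 (positive ⇒ counter-clockwise traversal).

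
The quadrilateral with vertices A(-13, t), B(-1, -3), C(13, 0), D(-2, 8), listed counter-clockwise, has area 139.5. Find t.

7

Write out the shoelace sum; only the two edges meeting at A involve t:
2·Area = [((-2)·t − (-13)·8) + ((-13)·(-3) − (-1)·t)] + 143
       = -1·t + 286 = 279
⇒ t = 7.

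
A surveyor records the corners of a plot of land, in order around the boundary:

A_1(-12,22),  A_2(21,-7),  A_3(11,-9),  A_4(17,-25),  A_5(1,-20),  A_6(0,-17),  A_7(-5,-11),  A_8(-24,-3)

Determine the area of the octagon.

921

Σ = (-378) + (-112) + (-122) + (-315) + (-17) + (-85) + (-249) + (-564) = -1842
Area = |Σ|/2 = 921.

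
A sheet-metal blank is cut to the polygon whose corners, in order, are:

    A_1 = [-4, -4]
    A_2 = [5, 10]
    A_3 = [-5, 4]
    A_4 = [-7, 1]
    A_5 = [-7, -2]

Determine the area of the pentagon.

Apply the shoelace (surveyor's) formula: 2A = Σ (x_i·y_{i+1} − x_{i+1}·y_i), indices taken mod 5.
A_1→A_2: (-4)(10) − (5)(-4) = -20
A_2→A_3: (5)(4) − (-5)(10) = 70
A_3→A_4: (-5)(1) − (-7)(4) = 23
A_4→A_5: (-7)(-2) − (-7)(1) = 21
A_5→A_1: (-7)(-4) − (-4)(-2) = 20
Σ = 114
Area = |Σ|/2 = 57.

57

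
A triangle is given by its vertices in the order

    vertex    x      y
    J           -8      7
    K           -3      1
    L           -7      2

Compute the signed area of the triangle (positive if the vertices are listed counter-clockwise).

-9.5

Apply Gauss's area formula: 2A = Σ (x_i·y_{i+1} − x_{i+1}·y_i), indices taken mod 3.
Σ = (13) + (1) + (-33) = -19
Signed area = Σ/2 = -9.5 (negative ⇒ clockwise traversal).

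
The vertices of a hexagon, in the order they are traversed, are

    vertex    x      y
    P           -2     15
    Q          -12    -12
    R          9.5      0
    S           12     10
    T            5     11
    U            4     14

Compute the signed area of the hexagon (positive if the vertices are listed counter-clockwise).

Apply the surveyor's formula: 2A = Σ (x_i·y_{i+1} − x_{i+1}·y_i), indices taken mod 6.
Σ = (204) + (114) + (95) + (82) + (26) + (88) = 609
Signed area = Σ/2 = 304.5 (positive ⇒ counter-clockwise traversal).

304.5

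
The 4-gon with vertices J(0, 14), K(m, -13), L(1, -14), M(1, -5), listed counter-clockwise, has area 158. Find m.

-10

Write out the shoelace sum; only the two edges meeting at K involve m:
2·Area = [(0·(-13) − m·14) + (m·(-14) − 1·(-13))] + 23
       = -28·m + 36 = 316
⇒ m = -10.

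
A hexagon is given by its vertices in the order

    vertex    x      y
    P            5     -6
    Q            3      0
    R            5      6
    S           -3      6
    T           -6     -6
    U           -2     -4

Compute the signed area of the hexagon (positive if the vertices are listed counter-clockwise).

P→Q: (5)(0) − (3)(-6) = 18
Q→R: (3)(6) − (5)(0) = 18
R→S: (5)(6) − (-3)(6) = 48
S→T: (-3)(-6) − (-6)(6) = 54
T→U: (-6)(-4) − (-2)(-6) = 12
U→P: (-2)(-6) − (5)(-4) = 32
Σ = 182
Signed area = Σ/2 = 91 (positive ⇒ counter-clockwise traversal).

91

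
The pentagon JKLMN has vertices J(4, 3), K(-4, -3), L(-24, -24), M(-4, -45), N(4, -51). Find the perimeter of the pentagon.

|JK| = √((-8)² + (-6)²) = √100 = 10
|KL| = √((-20)² + (-21)²) = √841 = 29
|LM| = √((20)² + (-21)²) = √841 = 29
|MN| = √((8)² + (-6)²) = √100 = 10
|NJ| = √((0)² + (54)²) = √2916 = 54
Perimeter = 10 + 29 + 29 + 10 + 54 = 132.

132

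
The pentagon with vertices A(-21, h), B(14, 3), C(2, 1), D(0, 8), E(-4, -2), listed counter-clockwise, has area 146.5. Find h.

-19

The doubled signed area Σ (x_i y_{i+1} − x_{i+1} y_i) is linear in h.
With h=0 it equals -49; the coefficient of h is -18 (from the two edges through A).
So -18·h + -49 = 2·146.5 = 293 ⇒ h = -19.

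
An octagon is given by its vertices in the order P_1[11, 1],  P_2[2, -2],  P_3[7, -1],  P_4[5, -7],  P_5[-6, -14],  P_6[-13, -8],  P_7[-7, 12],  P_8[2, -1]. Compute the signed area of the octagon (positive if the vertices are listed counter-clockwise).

Apply the shoelace formula: 2A = Σ (x_i·y_{i+1} − x_{i+1}·y_i), indices taken mod 8.
Σ = (-24) + (12) + (-44) + (-112) + (-134) + (-212) + (-17) + (13) = -518
Signed area = Σ/2 = -259 (negative ⇒ clockwise traversal).

-259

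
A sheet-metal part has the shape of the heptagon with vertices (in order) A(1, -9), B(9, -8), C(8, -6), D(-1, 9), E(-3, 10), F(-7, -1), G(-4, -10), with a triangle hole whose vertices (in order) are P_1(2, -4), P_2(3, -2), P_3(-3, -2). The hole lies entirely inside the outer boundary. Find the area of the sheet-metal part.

Outer boundary:
Apply the shoelace formula: 2A = Σ (x_i·y_{i+1} − x_{i+1}·y_i), indices taken mod 7.
A→B: (1)(-8) − (9)(-9) = 73
B→C: (9)(-6) − (8)(-8) = 10
C→D: (8)(9) − (-1)(-6) = 66
D→E: (-1)(10) − (-3)(9) = 17
E→F: (-3)(-1) − (-7)(10) = 73
F→G: (-7)(-10) − (-4)(-1) = 66
G→A: (-4)(-9) − (1)(-10) = 46
Σ = 351
Area = |Σ|/2 = 175.5.
Hole:
Apply the shoelace (surveyor's) formula: 2A = Σ (x_i·y_{i+1} − x_{i+1}·y_i), indices taken mod 3.
Cross-terms: 8, -12, 16  ⇒  Σ = 12
Area = |Σ|/2 = 6.
Net area = 175.5 − 6 = 169.5.

169.5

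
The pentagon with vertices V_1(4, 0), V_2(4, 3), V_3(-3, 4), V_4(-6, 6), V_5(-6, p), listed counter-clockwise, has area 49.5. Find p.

-2

Write out the shoelace sum; only the two edges meeting at V_5 involve p:
2·Area = [((-6)·p − (-6)·6) + ((-6)·0 − 4·p)] + 43
       = -10·p + 79 = 99
⇒ p = -2.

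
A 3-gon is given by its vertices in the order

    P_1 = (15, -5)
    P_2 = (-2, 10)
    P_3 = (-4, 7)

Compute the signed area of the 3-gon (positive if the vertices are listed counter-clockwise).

40.5

Σ = (140) + (26) + (-85) = 81
Signed area = Σ/2 = 40.5 (positive ⇒ counter-clockwise traversal).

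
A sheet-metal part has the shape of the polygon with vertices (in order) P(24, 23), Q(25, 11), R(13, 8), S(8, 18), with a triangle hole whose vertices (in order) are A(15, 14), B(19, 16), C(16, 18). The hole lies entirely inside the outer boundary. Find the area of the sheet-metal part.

Outer boundary:
Σ = (-311) + (57) + (170) + (-248) = -332
Area = |Σ|/2 = 166.
Hole:
A→B: (15)(16) − (19)(14) = -26
B→C: (19)(18) − (16)(16) = 86
C→A: (16)(14) − (15)(18) = -46
Σ = 14
Area = |Σ|/2 = 7.
Net area = 166 − 7 = 159.

159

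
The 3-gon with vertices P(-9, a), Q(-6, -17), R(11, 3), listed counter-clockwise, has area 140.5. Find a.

-4

Write out the shoelace sum; only the two edges meeting at P involve a:
2·Area = [(11·a − (-9)·3) + ((-9)·(-17) − (-6)·a)] + 169
       = 17·a + 349 = 281
⇒ a = -4.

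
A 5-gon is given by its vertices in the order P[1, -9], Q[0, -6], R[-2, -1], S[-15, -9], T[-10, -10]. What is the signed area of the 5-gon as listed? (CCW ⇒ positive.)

Apply the shoelace (surveyor's) formula: 2A = Σ (x_i·y_{i+1} − x_{i+1}·y_i), indices taken mod 5.
Σ = (-6) + (-12) + (3) + (60) + (100) = 145
Signed area = Σ/2 = 72.5 (positive ⇒ counter-clockwise traversal).

72.5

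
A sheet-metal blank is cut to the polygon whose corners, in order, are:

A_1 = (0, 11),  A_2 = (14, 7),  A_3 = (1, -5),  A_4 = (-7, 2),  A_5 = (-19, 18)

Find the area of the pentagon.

280.5

Apply the shoelace formula: 2A = Σ (x_i·y_{i+1} − x_{i+1}·y_i), indices taken mod 5.
A_1→A_2: (0)(7) − (14)(11) = -154
A_2→A_3: (14)(-5) − (1)(7) = -77
A_3→A_4: (1)(2) − (-7)(-5) = -33
A_4→A_5: (-7)(18) − (-19)(2) = -88
A_5→A_1: (-19)(11) − (0)(18) = -209
Σ = -561
Area = |Σ|/2 = 280.5.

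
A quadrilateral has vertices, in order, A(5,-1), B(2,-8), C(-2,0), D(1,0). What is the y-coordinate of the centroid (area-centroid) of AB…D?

-157/55

Apply Gauss's area formula. First the cross-terms c_i = x_i·y_{i+1} − x_{i+1}·y_i:
  -38, -16, 0, -1  ⇒  2A = -55, A = -27.5.
Then Σ (y_i + y_{i+1})·c_i = 471, so ȳ = 471 / (6·(-27.5)) = -157/55.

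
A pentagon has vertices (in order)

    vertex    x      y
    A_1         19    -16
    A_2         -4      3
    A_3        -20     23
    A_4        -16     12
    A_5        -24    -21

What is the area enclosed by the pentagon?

748

Apply the shoelace (surveyor's) formula: 2A = Σ (x_i·y_{i+1} − x_{i+1}·y_i), indices taken mod 5.
Σ = (-7) + (-32) + (128) + (624) + (783) = 1496
Area = |Σ|/2 = 748.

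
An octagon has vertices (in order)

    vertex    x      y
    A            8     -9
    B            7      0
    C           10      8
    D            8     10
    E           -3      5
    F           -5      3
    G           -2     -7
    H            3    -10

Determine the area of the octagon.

188

Cross-terms: 63, 56, 36, 70, 16, 41, 41, 53  ⇒  Σ = 376
Area = |Σ|/2 = 188.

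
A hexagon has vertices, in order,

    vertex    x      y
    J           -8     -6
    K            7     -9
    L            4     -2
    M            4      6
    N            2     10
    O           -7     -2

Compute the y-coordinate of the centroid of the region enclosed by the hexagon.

-11/9

Apply the shoelace formula. First the cross-terms c_i = x_i·y_{i+1} − x_{i+1}·y_i:
  114, 22, 32, 28, 66, 26  ⇒  2A = 288, A = 144.
Then Σ (y_i + y_{i+1})·c_i = -1056, so ȳ = -1056 / (6·144) = -11/9.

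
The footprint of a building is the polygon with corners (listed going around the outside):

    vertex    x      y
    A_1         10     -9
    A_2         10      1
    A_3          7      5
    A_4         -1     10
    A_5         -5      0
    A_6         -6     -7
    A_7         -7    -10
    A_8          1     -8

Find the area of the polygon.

Cross-terms: 100, 43, 75, 50, 35, 11, 66, 71  ⇒  Σ = 451
Area = |Σ|/2 = 225.5.

225.5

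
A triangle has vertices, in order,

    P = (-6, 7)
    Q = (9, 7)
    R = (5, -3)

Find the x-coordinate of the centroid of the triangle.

Apply Gauss's area formula. First the cross-terms c_i = x_i·y_{i+1} − x_{i+1}·y_i:
  -105, -62, 17  ⇒  2A = -150, A = -75.
Then Σ (x_i + x_{i+1})·c_i = -1200, so x̄ = -1200 / (6·(-75)) = 8/3.

8/3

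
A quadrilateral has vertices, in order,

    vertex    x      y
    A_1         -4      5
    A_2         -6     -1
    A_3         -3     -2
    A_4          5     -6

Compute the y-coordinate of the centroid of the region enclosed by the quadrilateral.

Apply the surveyor's formula. First the cross-terms c_i = x_i·y_{i+1} − x_{i+1}·y_i:
  34, 9, 28, 1  ⇒  2A = 72, A = 36.
Then Σ (y_i + y_{i+1})·c_i = -116, so ȳ = -116 / (6·36) = -29/54.

-29/54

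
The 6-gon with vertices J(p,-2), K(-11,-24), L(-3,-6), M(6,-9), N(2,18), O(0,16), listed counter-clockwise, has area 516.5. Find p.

Write out the shoelace sum; only the two edges meeting at J involve p:
2·Area = [(0·(-2) − p·16) + (p·(-24) − (-11)·(-2))] + 215
       = -40·p + 193 = 1033
⇒ p = -21.

-21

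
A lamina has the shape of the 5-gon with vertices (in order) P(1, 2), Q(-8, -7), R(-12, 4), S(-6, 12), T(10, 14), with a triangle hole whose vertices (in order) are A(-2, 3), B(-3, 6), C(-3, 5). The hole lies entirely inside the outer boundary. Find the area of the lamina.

212

Outer boundary:
Apply the shoelace (surveyor's) formula: 2A = Σ (x_i·y_{i+1} − x_{i+1}·y_i), indices taken mod 5.
Cross-terms: 9, -116, -120, -204, 6  ⇒  Σ = -425
Area = |Σ|/2 = 212.5.
Hole:
Cross-terms: -3, 3, 1  ⇒  Σ = 1
Area = |Σ|/2 = 0.5.
Net area = 212.5 − 0.5 = 212.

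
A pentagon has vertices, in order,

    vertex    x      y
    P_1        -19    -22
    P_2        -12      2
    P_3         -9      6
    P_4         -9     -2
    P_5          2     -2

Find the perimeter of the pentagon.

78

|P_1P_2| = √((7)² + (24)²) = √625 = 25
|P_2P_3| = √((3)² + (4)²) = √25 = 5
|P_3P_4| = √((0)² + (-8)²) = √64 = 8
|P_4P_5| = √((11)² + (0)²) = √121 = 11
|P_5P_1| = √((-21)² + (-20)²) = √841 = 29
Perimeter = 25 + 5 + 8 + 11 + 29 = 78.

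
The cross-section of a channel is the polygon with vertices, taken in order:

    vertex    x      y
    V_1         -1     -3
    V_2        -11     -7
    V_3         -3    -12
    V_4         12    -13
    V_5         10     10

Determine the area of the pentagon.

249

Apply the shoelace (surveyor's) formula: 2A = Σ (x_i·y_{i+1} − x_{i+1}·y_i), indices taken mod 5.
V_1→V_2: (-1)(-7) − (-11)(-3) = -26
V_2→V_3: (-11)(-12) − (-3)(-7) = 111
V_3→V_4: (-3)(-13) − (12)(-12) = 183
V_4→V_5: (12)(10) − (10)(-13) = 250
V_5→V_1: (10)(-3) − (-1)(10) = -20
Σ = 498
Area = |Σ|/2 = 249.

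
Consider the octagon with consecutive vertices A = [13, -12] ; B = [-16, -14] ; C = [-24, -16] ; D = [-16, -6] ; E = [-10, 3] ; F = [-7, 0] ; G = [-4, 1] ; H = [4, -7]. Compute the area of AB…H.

Apply Gauss's area formula: 2A = Σ (x_i·y_{i+1} − x_{i+1}·y_i), indices taken mod 8.
Σ = (-374) + (-80) + (-112) + (-108) + (21) + (-7) + (24) + (43) = -593
Area = |Σ|/2 = 296.5.

296.5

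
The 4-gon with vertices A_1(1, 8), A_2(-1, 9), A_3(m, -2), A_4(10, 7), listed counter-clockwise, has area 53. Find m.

The doubled signed area Σ (x_i y_{i+1} − x_{i+1} y_i) is linear in m.
With m=0 it equals 112; the coefficient of m is -2 (from the two edges through A_3).
So -2·m + 112 = 2·53 = 106 ⇒ m = 3.

3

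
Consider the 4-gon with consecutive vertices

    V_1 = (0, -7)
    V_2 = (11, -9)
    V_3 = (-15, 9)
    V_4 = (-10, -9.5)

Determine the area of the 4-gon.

Apply the shoelace (surveyor's) formula: 2A = Σ (x_i·y_{i+1} − x_{i+1}·y_i), indices taken mod 4.
Σ = (77) + (-36) + (232.5) + (70) = 343.5
Area = |Σ|/2 = 171.75.

171.75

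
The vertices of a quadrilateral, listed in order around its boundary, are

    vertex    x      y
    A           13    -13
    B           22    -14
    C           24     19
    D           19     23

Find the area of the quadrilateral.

Σ = (104) + (754) + (191) + (-546) = 503
Area = |Σ|/2 = 251.5.

251.5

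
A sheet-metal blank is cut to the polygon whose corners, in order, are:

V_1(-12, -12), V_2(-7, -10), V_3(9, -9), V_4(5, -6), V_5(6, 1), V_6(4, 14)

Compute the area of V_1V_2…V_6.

Cross-terms: 36, 153, -9, 41, 80, 120  ⇒  Σ = 421
Area = |Σ|/2 = 210.5.

210.5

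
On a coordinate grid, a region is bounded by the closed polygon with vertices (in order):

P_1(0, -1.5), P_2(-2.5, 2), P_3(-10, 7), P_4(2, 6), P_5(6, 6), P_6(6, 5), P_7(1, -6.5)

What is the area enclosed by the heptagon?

75.375

Apply the shoelace formula: 2A = Σ (x_i·y_{i+1} − x_{i+1}·y_i), indices taken mod 7.
P_1→P_2: (0)(2) − (-2.5)(-1.5) = -3.75
P_2→P_3: (-2.5)(7) − (-10)(2) = 2.5
P_3→P_4: (-10)(6) − (2)(7) = -74
P_4→P_5: (2)(6) − (6)(6) = -24
P_5→P_6: (6)(5) − (6)(6) = -6
P_6→P_7: (6)(-6.5) − (1)(5) = -44
P_7→P_1: (1)(-1.5) − (0)(-6.5) = -1.5
Σ = -150.75
Area = |Σ|/2 = 75.375.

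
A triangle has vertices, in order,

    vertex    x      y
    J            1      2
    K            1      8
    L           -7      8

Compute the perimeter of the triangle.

24

|JK| = √((0)² + (6)²) = √36 = 6
|KL| = √((-8)² + (0)²) = √64 = 8
|LJ| = √((8)² + (-6)²) = √100 = 10
Perimeter = 6 + 8 + 10 = 24.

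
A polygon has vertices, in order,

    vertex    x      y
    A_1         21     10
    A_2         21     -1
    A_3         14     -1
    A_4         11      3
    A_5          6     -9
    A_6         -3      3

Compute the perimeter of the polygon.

76

|A_1A_2| = √((0)² + (-11)²) = √121 = 11
|A_2A_3| = √((-7)² + (0)²) = √49 = 7
|A_3A_4| = √((-3)² + (4)²) = √25 = 5
|A_4A_5| = √((-5)² + (-12)²) = √169 = 13
|A_5A_6| = √((-9)² + (12)²) = √225 = 15
|A_6A_1| = √((24)² + (7)²) = √625 = 25
Perimeter = 11 + 7 + 5 + 13 + 15 + 25 = 76.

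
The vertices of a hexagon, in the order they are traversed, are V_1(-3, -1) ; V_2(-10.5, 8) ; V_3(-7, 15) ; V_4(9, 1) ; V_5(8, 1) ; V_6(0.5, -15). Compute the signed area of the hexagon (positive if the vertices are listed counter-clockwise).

V_1→V_2: (-3)(8) − (-10.5)(-1) = -34.5
V_2→V_3: (-10.5)(15) − (-7)(8) = -101.5
V_3→V_4: (-7)(1) − (9)(15) = -142
V_4→V_5: (9)(1) − (8)(1) = 1
V_5→V_6: (8)(-15) − (0.5)(1) = -120.5
V_6→V_1: (0.5)(-1) − (-3)(-15) = -45.5
Σ = -443
Signed area = Σ/2 = -221.5 (negative ⇒ clockwise traversal).

-221.5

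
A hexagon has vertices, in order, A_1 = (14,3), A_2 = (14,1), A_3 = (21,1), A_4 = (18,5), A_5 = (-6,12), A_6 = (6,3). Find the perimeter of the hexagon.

62

|A_1A_2| = √((0)² + (-2)²) = √4 = 2
|A_2A_3| = √((7)² + (0)²) = √49 = 7
|A_3A_4| = √((-3)² + (4)²) = √25 = 5
|A_4A_5| = √((-24)² + (7)²) = √625 = 25
|A_5A_6| = √((12)² + (-9)²) = √225 = 15
|A_6A_1| = √((8)² + (0)²) = √64 = 8
Perimeter = 2 + 7 + 5 + 25 + 15 + 8 = 62.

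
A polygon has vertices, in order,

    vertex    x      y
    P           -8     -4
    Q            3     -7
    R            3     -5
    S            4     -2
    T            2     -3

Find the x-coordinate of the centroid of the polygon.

Apply Gauss's area formula. First the cross-terms c_i = x_i·y_{i+1} − x_{i+1}·y_i:
  68, 6, 14, -8, -32  ⇒  2A = 48, A = 24.
Then Σ (x_i + x_{i+1})·c_i = -62, so x̄ = -62 / (6·24) = -31/72.

-31/72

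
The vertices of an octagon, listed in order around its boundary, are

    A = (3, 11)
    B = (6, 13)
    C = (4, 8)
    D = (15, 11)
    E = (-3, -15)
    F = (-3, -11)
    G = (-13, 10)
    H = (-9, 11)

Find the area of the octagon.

334.5

Apply Gauss's area formula: 2A = Σ (x_i·y_{i+1} − x_{i+1}·y_i), indices taken mod 8.
Σ = (-27) + (-4) + (-76) + (-192) + (-12) + (-173) + (-53) + (-132) = -669
Area = |Σ|/2 = 334.5.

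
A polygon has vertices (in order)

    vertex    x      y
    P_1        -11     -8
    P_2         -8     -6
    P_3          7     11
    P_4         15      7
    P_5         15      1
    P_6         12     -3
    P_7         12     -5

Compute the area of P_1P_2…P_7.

241

Σ = (2) + (-46) + (-116) + (-90) + (-57) + (-24) + (-151) = -482
Area = |Σ|/2 = 241.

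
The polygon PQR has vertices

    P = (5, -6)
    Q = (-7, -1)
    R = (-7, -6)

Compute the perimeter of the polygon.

30

|PQ| = √((-12)² + (5)²) = √169 = 13
|QR| = √((0)² + (-5)²) = √25 = 5
|RP| = √((12)² + (0)²) = √144 = 12
Perimeter = 13 + 5 + 12 = 30.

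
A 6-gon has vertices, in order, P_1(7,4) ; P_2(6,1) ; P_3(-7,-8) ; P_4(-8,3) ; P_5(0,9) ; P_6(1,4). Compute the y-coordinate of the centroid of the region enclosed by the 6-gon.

91/124

Apply the shoelace (surveyor's) formula. First the cross-terms c_i = x_i·y_{i+1} − x_{i+1}·y_i:
  -17, -41, -85, -72, -9, -24  ⇒  2A = -248, A = -124.
Then Σ (y_i + y_{i+1})·c_i = -546, so ȳ = -546 / (6·(-124)) = 91/124.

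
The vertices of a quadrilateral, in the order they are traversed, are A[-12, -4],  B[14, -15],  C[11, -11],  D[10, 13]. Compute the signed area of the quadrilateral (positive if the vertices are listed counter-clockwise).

Apply the shoelace (surveyor's) formula: 2A = Σ (x_i·y_{i+1} − x_{i+1}·y_i), indices taken mod 4.
Σ = (236) + (11) + (253) + (116) = 616
Signed area = Σ/2 = 308 (positive ⇒ counter-clockwise traversal).

308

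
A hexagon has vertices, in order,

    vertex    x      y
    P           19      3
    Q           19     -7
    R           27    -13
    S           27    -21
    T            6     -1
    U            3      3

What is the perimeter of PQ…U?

78

|PQ| = √((0)² + (-10)²) = √100 = 10
|QR| = √((8)² + (-6)²) = √100 = 10
|RS| = √((0)² + (-8)²) = √64 = 8
|ST| = √((-21)² + (20)²) = √841 = 29
|TU| = √((-3)² + (4)²) = √25 = 5
|UP| = √((16)² + (0)²) = √256 = 16
Perimeter = 10 + 10 + 8 + 29 + 5 + 16 = 78.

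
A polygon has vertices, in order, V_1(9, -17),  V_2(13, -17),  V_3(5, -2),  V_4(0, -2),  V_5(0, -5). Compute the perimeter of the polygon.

44

|V_1V_2| = √((4)² + (0)²) = √16 = 4
|V_2V_3| = √((-8)² + (15)²) = √289 = 17
|V_3V_4| = √((-5)² + (0)²) = √25 = 5
|V_4V_5| = √((0)² + (-3)²) = √9 = 3
|V_5V_1| = √((9)² + (-12)²) = √225 = 15
Perimeter = 4 + 17 + 5 + 3 + 15 = 44.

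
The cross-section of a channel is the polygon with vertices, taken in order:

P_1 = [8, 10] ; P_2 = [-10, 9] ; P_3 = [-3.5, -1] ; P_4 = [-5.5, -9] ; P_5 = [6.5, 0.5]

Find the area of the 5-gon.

178.125

Cross-terms: 172, 41.5, 26, 55.75, 61  ⇒  Σ = 356.25
Area = |Σ|/2 = 178.125.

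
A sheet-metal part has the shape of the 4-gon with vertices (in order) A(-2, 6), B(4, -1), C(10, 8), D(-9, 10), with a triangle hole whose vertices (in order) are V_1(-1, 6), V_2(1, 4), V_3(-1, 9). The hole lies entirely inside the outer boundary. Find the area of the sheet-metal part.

Outer boundary:
Apply the shoelace (surveyor's) formula: 2A = Σ (x_i·y_{i+1} − x_{i+1}·y_i), indices taken mod 4.
Σ = (-22) + (42) + (172) + (-34) = 158
Area = |Σ|/2 = 79.
Hole:
Apply Gauss's area formula: 2A = Σ (x_i·y_{i+1} − x_{i+1}·y_i), indices taken mod 3.
Cross-terms: -10, 13, 3  ⇒  Σ = 6
Area = |Σ|/2 = 3.
Net area = 79 − 3 = 76.

76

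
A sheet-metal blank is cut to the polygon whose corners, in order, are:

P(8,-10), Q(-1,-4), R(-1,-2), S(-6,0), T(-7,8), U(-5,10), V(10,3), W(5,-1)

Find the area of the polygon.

158

Apply the shoelace formula: 2A = Σ (x_i·y_{i+1} − x_{i+1}·y_i), indices taken mod 8.
Cross-terms: -42, -2, -12, -48, -30, -115, -25, -42  ⇒  Σ = -316
Area = |Σ|/2 = 158.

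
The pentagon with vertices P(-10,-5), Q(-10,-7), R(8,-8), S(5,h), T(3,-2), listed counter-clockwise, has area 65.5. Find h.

Write out the shoelace sum; only the two edges meeting at S involve h:
2·Area = [(8·h − 5·(-8)) + (5·(-2) − 3·h)] + 121
       = 5·h + 151 = 131
⇒ h = -4.

-4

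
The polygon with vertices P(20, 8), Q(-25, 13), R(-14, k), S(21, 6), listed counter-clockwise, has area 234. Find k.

The doubled signed area Σ (x_i y_{i+1} − x_{i+1} y_i) is linear in k.
With k=0 it equals 606; the coefficient of k is -46 (from the two edges through R).
So -46·k + 606 = 2·234 = 468 ⇒ k = 3.

3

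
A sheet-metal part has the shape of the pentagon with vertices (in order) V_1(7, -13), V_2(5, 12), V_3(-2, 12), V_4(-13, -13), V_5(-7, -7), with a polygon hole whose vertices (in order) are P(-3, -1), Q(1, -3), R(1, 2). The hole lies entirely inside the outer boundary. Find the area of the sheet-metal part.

267.5

Outer boundary:
Apply the shoelace (surveyor's) formula: 2A = Σ (x_i·y_{i+1} − x_{i+1}·y_i), indices taken mod 5.
Σ = (149) + (84) + (182) + (0) + (140) = 555
Area = |Σ|/2 = 277.5.
Hole:
Σ = (10) + (5) + (5) = 20
Area = |Σ|/2 = 10.
Net area = 277.5 − 10 = 267.5.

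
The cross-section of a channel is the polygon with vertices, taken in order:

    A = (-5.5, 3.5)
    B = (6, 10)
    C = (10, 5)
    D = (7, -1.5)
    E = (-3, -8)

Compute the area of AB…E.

155.5

Apply the shoelace formula: 2A = Σ (x_i·y_{i+1} − x_{i+1}·y_i), indices taken mod 5.
Cross-terms: -76, -70, -50, -60.5, -54.5  ⇒  Σ = -311
Area = |Σ|/2 = 155.5.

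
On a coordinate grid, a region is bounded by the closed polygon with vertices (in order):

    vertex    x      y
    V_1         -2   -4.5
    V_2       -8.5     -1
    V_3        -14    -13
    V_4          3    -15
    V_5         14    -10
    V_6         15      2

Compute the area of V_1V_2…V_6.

Apply Gauss's area formula: 2A = Σ (x_i·y_{i+1} − x_{i+1}·y_i), indices taken mod 6.
Σ = (-36.25) + (96.5) + (249) + (180) + (178) + (-63.5) = 603.75
Area = |Σ|/2 = 301.875.

301.875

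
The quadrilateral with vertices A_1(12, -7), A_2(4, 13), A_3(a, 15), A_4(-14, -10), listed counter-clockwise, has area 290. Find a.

The doubled signed area Σ (x_i y_{i+1} − x_{i+1} y_i) is linear in a.
With a=0 it equals 672; the coefficient of a is -23 (from the two edges through A_3).
So -23·a + 672 = 2·290 = 580 ⇒ a = 4.

4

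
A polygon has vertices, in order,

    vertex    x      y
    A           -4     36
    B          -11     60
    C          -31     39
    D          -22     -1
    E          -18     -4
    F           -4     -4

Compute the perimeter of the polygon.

|AB| = √((-7)² + (24)²) = √625 = 25
|BC| = √((-20)² + (-21)²) = √841 = 29
|CD| = √((9)² + (-40)²) = √1681 = 41
|DE| = √((4)² + (-3)²) = √25 = 5
|EF| = √((14)² + (0)²) = √196 = 14
|FA| = √((0)² + (40)²) = √1600 = 40
Perimeter = 25 + 29 + 41 + 5 + 14 + 40 = 154.

154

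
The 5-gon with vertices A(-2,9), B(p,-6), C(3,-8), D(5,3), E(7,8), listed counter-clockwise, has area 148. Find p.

Write out the shoelace sum; only the two edges meeting at B involve p:
2·Area = [((-2)·(-6) − p·9) + (p·(-8) − 3·(-6))] + 147
       = -17·p + 177 = 296
⇒ p = -7.

-7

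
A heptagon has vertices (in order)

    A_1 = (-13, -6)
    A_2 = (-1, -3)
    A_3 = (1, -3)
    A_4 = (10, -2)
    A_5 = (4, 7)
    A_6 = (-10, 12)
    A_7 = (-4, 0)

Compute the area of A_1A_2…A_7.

167.5

Apply the shoelace formula: 2A = Σ (x_i·y_{i+1} − x_{i+1}·y_i), indices taken mod 7.
Cross-terms: 33, 6, 28, 78, 118, 48, 24  ⇒  Σ = 335
Area = |Σ|/2 = 167.5.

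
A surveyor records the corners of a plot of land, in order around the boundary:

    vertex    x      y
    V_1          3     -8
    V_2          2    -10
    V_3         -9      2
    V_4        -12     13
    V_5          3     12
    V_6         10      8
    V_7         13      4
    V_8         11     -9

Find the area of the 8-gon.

V_1→V_2: (3)(-10) − (2)(-8) = -14
V_2→V_3: (2)(2) − (-9)(-10) = -86
V_3→V_4: (-9)(13) − (-12)(2) = -93
V_4→V_5: (-12)(12) − (3)(13) = -183
V_5→V_6: (3)(8) − (10)(12) = -96
V_6→V_7: (10)(4) − (13)(8) = -64
V_7→V_8: (13)(-9) − (11)(4) = -161
V_8→V_1: (11)(-8) − (3)(-9) = -61
Σ = -758
Area = |Σ|/2 = 379.

379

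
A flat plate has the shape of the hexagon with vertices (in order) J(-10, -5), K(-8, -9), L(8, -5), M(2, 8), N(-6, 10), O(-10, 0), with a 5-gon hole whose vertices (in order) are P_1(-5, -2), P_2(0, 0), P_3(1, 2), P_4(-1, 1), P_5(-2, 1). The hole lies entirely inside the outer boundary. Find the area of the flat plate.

220.5

Outer boundary:
Cross-terms: 50, 112, 74, 68, 100, 50  ⇒  Σ = 454
Area = |Σ|/2 = 227.
Hole:
Apply the surveyor's formula: 2A = Σ (x_i·y_{i+1} − x_{i+1}·y_i), indices taken mod 5.
Σ = (0) + (0) + (3) + (1) + (9) = 13
Area = |Σ|/2 = 6.5.
Net area = 227 − 6.5 = 220.5.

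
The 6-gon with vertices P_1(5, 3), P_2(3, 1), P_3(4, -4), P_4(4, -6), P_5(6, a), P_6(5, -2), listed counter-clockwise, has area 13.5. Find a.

Write out the shoelace sum; only the two edges meeting at P_5 involve a:
2·Area = [(4·a − 6·(-6)) + (6·(-2) − 5·a)] + -3
       = -1·a + 21 = 27
⇒ a = -6.

-6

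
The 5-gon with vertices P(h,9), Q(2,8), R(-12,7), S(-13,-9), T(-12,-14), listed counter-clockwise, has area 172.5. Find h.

4

The doubled signed area Σ (x_i y_{i+1} − x_{i+1} y_i) is linear in h.
With h=0 it equals 257; the coefficient of h is 22 (from the two edges through P).
So 22·h + 257 = 2·172.5 = 345 ⇒ h = 4.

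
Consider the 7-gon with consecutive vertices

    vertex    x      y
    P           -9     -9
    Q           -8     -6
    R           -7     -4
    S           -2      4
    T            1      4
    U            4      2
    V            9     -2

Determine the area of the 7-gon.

P→Q: (-9)(-6) − (-8)(-9) = -18
Q→R: (-8)(-4) − (-7)(-6) = -10
R→S: (-7)(4) − (-2)(-4) = -36
S→T: (-2)(4) − (1)(4) = -12
T→U: (1)(2) − (4)(4) = -14
U→V: (4)(-2) − (9)(2) = -26
V→P: (9)(-9) − (-9)(-2) = -99
Σ = -215
Area = |Σ|/2 = 107.5.

107.5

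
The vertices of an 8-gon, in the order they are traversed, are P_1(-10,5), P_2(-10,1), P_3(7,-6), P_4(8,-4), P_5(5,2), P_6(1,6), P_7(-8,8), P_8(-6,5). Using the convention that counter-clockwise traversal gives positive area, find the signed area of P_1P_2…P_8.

Apply the surveyor's formula: 2A = Σ (x_i·y_{i+1} − x_{i+1}·y_i), indices taken mod 8.
Σ = (40) + (53) + (20) + (36) + (28) + (56) + (8) + (20) = 261
Signed area = Σ/2 = 130.5 (positive ⇒ counter-clockwise traversal).

130.5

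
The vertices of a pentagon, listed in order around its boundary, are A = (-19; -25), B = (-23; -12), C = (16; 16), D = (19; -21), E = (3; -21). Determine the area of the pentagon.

Apply the surveyor's formula: 2A = Σ (x_i·y_{i+1} − x_{i+1}·y_i), indices taken mod 5.
A→B: (-19)(-12) − (-23)(-25) = -347
B→C: (-23)(16) − (16)(-12) = -176
C→D: (16)(-21) − (19)(16) = -640
D→E: (19)(-21) − (3)(-21) = -336
E→A: (3)(-25) − (-19)(-21) = -474
Σ = -1973
Area = |Σ|/2 = 986.5.

986.5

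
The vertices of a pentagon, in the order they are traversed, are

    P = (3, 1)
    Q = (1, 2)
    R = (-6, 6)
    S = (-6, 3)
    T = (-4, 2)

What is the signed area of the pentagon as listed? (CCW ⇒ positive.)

15.5

Apply Gauss's area formula: 2A = Σ (x_i·y_{i+1} − x_{i+1}·y_i), indices taken mod 5.
P→Q: (3)(2) − (1)(1) = 5
Q→R: (1)(6) − (-6)(2) = 18
R→S: (-6)(3) − (-6)(6) = 18
S→T: (-6)(2) − (-4)(3) = 0
T→P: (-4)(1) − (3)(2) = -10
Σ = 31
Signed area = Σ/2 = 15.5 (positive ⇒ counter-clockwise traversal).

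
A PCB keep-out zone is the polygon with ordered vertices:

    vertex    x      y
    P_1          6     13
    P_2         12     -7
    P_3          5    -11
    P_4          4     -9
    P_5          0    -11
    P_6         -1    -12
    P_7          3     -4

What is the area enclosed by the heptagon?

P_1→P_2: (6)(-7) − (12)(13) = -198
P_2→P_3: (12)(-11) − (5)(-7) = -97
P_3→P_4: (5)(-9) − (4)(-11) = -1
P_4→P_5: (4)(-11) − (0)(-9) = -44
P_5→P_6: (0)(-12) − (-1)(-11) = -11
P_6→P_7: (-1)(-4) − (3)(-12) = 40
P_7→P_1: (3)(13) − (6)(-4) = 63
Σ = -248
Area = |Σ|/2 = 124.

124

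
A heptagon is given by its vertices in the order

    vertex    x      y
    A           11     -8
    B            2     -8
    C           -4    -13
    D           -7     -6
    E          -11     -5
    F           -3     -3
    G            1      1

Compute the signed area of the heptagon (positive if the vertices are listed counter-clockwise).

Σ = (-72) + (-58) + (-67) + (-31) + (18) + (0) + (-19) = -229
Signed area = Σ/2 = -114.5 (negative ⇒ clockwise traversal).

-114.5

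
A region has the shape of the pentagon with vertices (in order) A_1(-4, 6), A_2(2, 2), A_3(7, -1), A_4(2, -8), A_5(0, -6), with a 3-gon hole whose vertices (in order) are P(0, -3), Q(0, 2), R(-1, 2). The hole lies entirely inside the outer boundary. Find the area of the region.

60.5

Outer boundary:
Apply the shoelace (surveyor's) formula: 2A = Σ (x_i·y_{i+1} − x_{i+1}·y_i), indices taken mod 5.
Σ = (-20) + (-16) + (-54) + (-12) + (-24) = -126
Area = |Σ|/2 = 63.
Hole:
Apply the shoelace (surveyor's) formula: 2A = Σ (x_i·y_{i+1} − x_{i+1}·y_i), indices taken mod 3.
Σ = (0) + (2) + (3) = 5
Area = |Σ|/2 = 2.5.
Net area = 63 − 2.5 = 60.5.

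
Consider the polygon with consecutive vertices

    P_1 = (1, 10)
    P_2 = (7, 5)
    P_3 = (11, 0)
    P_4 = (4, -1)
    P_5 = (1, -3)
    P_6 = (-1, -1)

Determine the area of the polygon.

77.5

Cross-terms: -65, -55, -11, -11, -4, -9  ⇒  Σ = -155
Area = |Σ|/2 = 77.5.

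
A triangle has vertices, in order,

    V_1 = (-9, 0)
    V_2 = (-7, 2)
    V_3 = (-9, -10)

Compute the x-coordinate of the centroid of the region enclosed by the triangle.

-25/3

Apply Gauss's area formula. First the cross-terms c_i = x_i·y_{i+1} − x_{i+1}·y_i:
  -18, 88, -90  ⇒  2A = -20, A = -10.
Then Σ (x_i + x_{i+1})·c_i = 500, so x̄ = 500 / (6·(-10)) = -25/3.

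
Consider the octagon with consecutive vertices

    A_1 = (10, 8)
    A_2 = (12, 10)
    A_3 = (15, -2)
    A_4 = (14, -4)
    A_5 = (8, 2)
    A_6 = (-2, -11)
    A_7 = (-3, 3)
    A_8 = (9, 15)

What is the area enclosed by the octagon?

A_1→A_2: (10)(10) − (12)(8) = 4
A_2→A_3: (12)(-2) − (15)(10) = -174
A_3→A_4: (15)(-4) − (14)(-2) = -32
A_4→A_5: (14)(2) − (8)(-4) = 60
A_5→A_6: (8)(-11) − (-2)(2) = -84
A_6→A_7: (-2)(3) − (-3)(-11) = -39
A_7→A_8: (-3)(15) − (9)(3) = -72
A_8→A_1: (9)(8) − (10)(15) = -78
Σ = -415
Area = |Σ|/2 = 207.5.

207.5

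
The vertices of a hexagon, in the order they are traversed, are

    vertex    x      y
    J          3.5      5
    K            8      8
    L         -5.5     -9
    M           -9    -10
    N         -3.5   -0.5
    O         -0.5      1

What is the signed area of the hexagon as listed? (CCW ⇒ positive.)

Apply the shoelace (surveyor's) formula: 2A = Σ (x_i·y_{i+1} − x_{i+1}·y_i), indices taken mod 6.
Cross-terms: -12, -28, -26, -30.5, -3.75, -6  ⇒  Σ = -106.25
Signed area = Σ/2 = -53.125 (negative ⇒ clockwise traversal).

-53.125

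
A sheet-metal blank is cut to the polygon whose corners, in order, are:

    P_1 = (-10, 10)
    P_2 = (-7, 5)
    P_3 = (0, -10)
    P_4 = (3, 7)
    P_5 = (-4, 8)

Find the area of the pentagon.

106

Apply the surveyor's formula: 2A = Σ (x_i·y_{i+1} − x_{i+1}·y_i), indices taken mod 5.
Σ = (20) + (70) + (30) + (52) + (40) = 212
Area = |Σ|/2 = 106.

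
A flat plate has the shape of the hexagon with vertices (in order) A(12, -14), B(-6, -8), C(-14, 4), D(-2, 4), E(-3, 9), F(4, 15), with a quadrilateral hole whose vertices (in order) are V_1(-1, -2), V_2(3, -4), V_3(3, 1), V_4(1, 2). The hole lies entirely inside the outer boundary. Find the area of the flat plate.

328.5

Outer boundary:
Apply the shoelace formula: 2A = Σ (x_i·y_{i+1} − x_{i+1}·y_i), indices taken mod 6.
Σ = (-180) + (-136) + (-48) + (-6) + (-81) + (-236) = -687
Area = |Σ|/2 = 343.5.
Hole:
Cross-terms: 10, 15, 5, 0  ⇒  Σ = 30
Area = |Σ|/2 = 15.
Net area = 343.5 − 15 = 328.5.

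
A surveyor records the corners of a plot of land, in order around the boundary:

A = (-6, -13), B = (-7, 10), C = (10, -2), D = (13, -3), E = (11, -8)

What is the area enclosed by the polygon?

251.5

Cross-terms: -151, -86, -4, -71, -191  ⇒  Σ = -503
Area = |Σ|/2 = 251.5.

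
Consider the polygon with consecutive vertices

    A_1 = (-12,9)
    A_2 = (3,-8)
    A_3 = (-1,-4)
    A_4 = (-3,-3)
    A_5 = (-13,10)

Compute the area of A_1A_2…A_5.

13

Apply the shoelace (surveyor's) formula: 2A = Σ (x_i·y_{i+1} − x_{i+1}·y_i), indices taken mod 5.
A_1→A_2: (-12)(-8) − (3)(9) = 69
A_2→A_3: (3)(-4) − (-1)(-8) = -20
A_3→A_4: (-1)(-3) − (-3)(-4) = -9
A_4→A_5: (-3)(10) − (-13)(-3) = -69
A_5→A_1: (-13)(9) − (-12)(10) = 3
Σ = -26
Area = |Σ|/2 = 13.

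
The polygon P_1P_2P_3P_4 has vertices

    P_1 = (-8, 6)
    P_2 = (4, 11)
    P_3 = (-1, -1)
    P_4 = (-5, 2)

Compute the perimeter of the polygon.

|P_1P_2| = √((12)² + (5)²) = √169 = 13
|P_2P_3| = √((-5)² + (-12)²) = √169 = 13
|P_3P_4| = √((-4)² + (3)²) = √25 = 5
|P_4P_1| = √((-3)² + (4)²) = √25 = 5
Perimeter = 13 + 13 + 5 + 5 = 36.

36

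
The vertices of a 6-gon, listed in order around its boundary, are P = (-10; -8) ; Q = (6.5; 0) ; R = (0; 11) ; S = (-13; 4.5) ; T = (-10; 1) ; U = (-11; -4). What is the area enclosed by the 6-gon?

198.75

Apply the surveyor's formula: 2A = Σ (x_i·y_{i+1} − x_{i+1}·y_i), indices taken mod 6.
Σ = (52) + (71.5) + (143) + (32) + (51) + (48) = 397.5
Area = |Σ|/2 = 198.75.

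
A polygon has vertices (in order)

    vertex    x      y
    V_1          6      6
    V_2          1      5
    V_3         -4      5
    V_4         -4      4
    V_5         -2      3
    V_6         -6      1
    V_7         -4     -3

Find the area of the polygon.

Σ = (24) + (25) + (4) + (-4) + (16) + (22) + (-6) = 81
Area = |Σ|/2 = 40.5.

40.5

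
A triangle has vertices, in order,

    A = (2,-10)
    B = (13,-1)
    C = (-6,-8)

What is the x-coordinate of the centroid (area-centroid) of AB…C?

Apply Gauss's area formula. First the cross-terms c_i = x_i·y_{i+1} − x_{i+1}·y_i:
  128, -110, 76  ⇒  2A = 94, A = 47.
Then Σ (x_i + x_{i+1})·c_i = 846, so x̄ = 846 / (6·47) = 3.

3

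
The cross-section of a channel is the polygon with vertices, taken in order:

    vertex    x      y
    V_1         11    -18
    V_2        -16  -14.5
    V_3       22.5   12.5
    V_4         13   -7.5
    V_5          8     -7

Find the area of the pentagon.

V_1→V_2: (11)(-14.5) − (-16)(-18) = -447.5
V_2→V_3: (-16)(12.5) − (22.5)(-14.5) = 126.25
V_3→V_4: (22.5)(-7.5) − (13)(12.5) = -331.25
V_4→V_5: (13)(-7) − (8)(-7.5) = -31
V_5→V_1: (8)(-18) − (11)(-7) = -67
Σ = -750.5
Area = |Σ|/2 = 375.25.

375.25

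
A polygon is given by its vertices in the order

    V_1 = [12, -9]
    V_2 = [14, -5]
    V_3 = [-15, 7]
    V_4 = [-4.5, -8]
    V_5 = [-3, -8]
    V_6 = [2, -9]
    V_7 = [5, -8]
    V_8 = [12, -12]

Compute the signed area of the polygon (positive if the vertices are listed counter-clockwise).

198.25

Apply Gauss's area formula: 2A = Σ (x_i·y_{i+1} − x_{i+1}·y_i), indices taken mod 8.
V_1→V_2: (12)(-5) − (14)(-9) = 66
V_2→V_3: (14)(7) − (-15)(-5) = 23
V_3→V_4: (-15)(-8) − (-4.5)(7) = 151.5
V_4→V_5: (-4.5)(-8) − (-3)(-8) = 12
V_5→V_6: (-3)(-9) − (2)(-8) = 43
V_6→V_7: (2)(-8) − (5)(-9) = 29
V_7→V_8: (5)(-12) − (12)(-8) = 36
V_8→V_1: (12)(-9) − (12)(-12) = 36
Σ = 396.5
Signed area = Σ/2 = 198.25 (positive ⇒ counter-clockwise traversal).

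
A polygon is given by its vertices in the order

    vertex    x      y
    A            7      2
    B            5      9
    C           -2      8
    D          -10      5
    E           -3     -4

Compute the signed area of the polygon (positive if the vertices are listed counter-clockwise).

Σ = (53) + (58) + (70) + (55) + (22) = 258
Signed area = Σ/2 = 129 (positive ⇒ counter-clockwise traversal).

129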